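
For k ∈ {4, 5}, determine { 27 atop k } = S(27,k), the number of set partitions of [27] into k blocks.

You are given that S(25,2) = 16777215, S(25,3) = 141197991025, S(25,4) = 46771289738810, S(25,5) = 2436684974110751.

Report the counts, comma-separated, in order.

[26] T[26,3]:3*141197991025+16777215=423610750290 · T[26,4]:4*46771289738810+141197991025=187226356946265 · T[26,5]:5*2436684974110751+46771289738810=12230196160292565
[27] T[27,4]:4*187226356946265+423610750290=749329038535350 · T[27,5]:5*12230196160292565+187226356946265=61338207158409090
Read S(27,4) = 749329038535350, S(27,5) = 61338207158409090.

749329038535350, 61338207158409090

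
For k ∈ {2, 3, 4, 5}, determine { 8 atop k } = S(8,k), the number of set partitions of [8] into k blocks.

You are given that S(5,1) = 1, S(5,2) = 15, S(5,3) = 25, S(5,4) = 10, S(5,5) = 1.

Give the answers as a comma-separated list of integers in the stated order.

[6] T[6,1]:1*1+0=1 · T[6,2]:2*15+1=31 · T[6,3]:3*25+15=90 · T[6,4]:4*10+25=65 · T[6,5]:5*1+10=15
[7] T[7,1]:1*1+0=1 · T[7,2]:2*31+1=63 · T[7,3]:3*90+31=301 · T[7,4]:4*65+90=350 · T[7,5]:5*15+65=140
[8] T[8,2]:2*63+1=127 · T[8,3]:3*301+63=966 · T[8,4]:4*350+301=1701 · T[8,5]:5*140+350=1050
Read S(8,2) = 127, S(8,3) = 966, S(8,4) = 1701, S(8,5) = 1050.

127, 966, 1701, 1050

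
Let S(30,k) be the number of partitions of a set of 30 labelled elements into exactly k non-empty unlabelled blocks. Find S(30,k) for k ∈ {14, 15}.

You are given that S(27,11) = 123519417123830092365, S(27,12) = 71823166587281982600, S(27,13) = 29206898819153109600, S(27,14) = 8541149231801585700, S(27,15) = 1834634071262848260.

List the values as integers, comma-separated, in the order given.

r28: T_28,12=12×71823166587281982600+123519417123830092365=985397416171213883565; T_28,13=13×29206898819153109600+71823166587281982600=451512851236272407400; T_28,14=14×8541149231801585700+29206898819153109600=148782988064375309400; T_28,15=15×1834634071262848260+8541149231801585700=36060660300744309600
r29: T_29,13=13×451512851236272407400+985397416171213883565=6855064482242755179765; T_29,14=14×148782988064375309400+451512851236272407400=2534474684137526739000; T_29,15=15×36060660300744309600+148782988064375309400=689692892575539953400
r30: T_30,14=14×2534474684137526739000+6855064482242755179765=42337710060168129525765; T_30,15=15×689692892575539953400+2534474684137526739000=12879868072770626040000
Read S(30,14) = 42337710060168129525765, S(30,15) = 12879868072770626040000.

42337710060168129525765, 12879868072770626040000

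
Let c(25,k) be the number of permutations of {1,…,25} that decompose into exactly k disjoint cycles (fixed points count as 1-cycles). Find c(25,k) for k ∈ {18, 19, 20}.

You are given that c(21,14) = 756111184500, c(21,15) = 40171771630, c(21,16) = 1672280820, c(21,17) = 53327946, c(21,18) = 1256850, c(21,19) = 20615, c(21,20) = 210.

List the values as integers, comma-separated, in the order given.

12191224980000, 414908513800, 11276842500

@22  (22,15):40171771630·21+756111184500→1599718388730, (22,16):1672280820·21+40171771630→75289668850, (22,17):53327946·21+1672280820→2792167686, (22,18):1256850·21+53327946→79721796, (22,19):20615·21+1256850→1689765, (22,20):210·21+20615→25025
@23  (23,16):75289668850·22+1599718388730→3256091103430, (23,17):2792167686·22+75289668850→136717357942, (23,18):79721796·22+2792167686→4546047198, (23,19):1689765·22+79721796→116896626, (23,20):25025·22+1689765→2240315
@24  (24,17):136717357942·23+3256091103430→6400590336096, (24,18):4546047198·23+136717357942→241276443496, (24,19):116896626·23+4546047198→7234669596, (24,20):2240315·23+116896626→168423871
@25  (25,18):241276443496·24+6400590336096→12191224980000, (25,19):7234669596·24+241276443496→414908513800, (25,20):168423871·24+7234669596→11276842500
Read c(25,18) = 12191224980000, c(25,19) = 414908513800, c(25,20) = 11276842500.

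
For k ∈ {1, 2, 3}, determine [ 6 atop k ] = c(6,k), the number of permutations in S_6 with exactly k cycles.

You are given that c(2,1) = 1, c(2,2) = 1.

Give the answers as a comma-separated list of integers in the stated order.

i=3: T(3,1)=0+2·1=2 | T(3,2)=1+2·1=3 | T(3,3)=1+2·0=1
i=4: T(4,1)=0+3·2=6 | T(4,2)=2+3·3=11 | T(4,3)=3+3·1=6
i=5: T(5,1)=0+4·6=24 | T(5,2)=6+4·11=50 | T(5,3)=11+4·6=35
i=6: T(6,1)=0+5·24=120 | T(6,2)=24+5·50=274 | T(6,3)=50+5·35=225
Read c(6,1) = 120, c(6,2) = 274, c(6,3) = 225.

120, 274, 225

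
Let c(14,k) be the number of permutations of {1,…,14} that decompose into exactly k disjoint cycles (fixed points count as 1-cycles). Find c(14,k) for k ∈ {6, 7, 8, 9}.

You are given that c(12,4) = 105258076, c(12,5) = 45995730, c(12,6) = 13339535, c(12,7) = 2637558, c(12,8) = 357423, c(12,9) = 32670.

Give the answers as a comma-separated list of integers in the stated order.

3336118786, 790943153, 135036473, 16669653

[13] T[13,5]:12*45995730+105258076=657206836 · T[13,6]:12*13339535+45995730=206070150 · T[13,7]:12*2637558+13339535=44990231 · T[13,8]:12*357423+2637558=6926634 · T[13,9]:12*32670+357423=749463
[14] T[14,6]:13*206070150+657206836=3336118786 · T[14,7]:13*44990231+206070150=790943153 · T[14,8]:13*6926634+44990231=135036473 · T[14,9]:13*749463+6926634=16669653
Read c(14,6) = 3336118786, c(14,7) = 790943153, c(14,8) = 135036473, c(14,9) = 16669653.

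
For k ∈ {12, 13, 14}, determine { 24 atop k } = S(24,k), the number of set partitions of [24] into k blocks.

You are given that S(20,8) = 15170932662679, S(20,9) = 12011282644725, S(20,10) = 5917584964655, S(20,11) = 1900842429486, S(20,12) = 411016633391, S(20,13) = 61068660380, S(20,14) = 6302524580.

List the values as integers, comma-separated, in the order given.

24930204590758260, 6888836057922000, 1362091021641000

i=21: T(21,9)=15170932662679+9·12011282644725=123272476465204 | T(21,10)=12011282644725+10·5917584964655=71187132291275 | T(21,11)=5917584964655+11·1900842429486=26826851689001 | T(21,12)=1900842429486+12·411016633391=6833042030178 | T(21,13)=411016633391+13·61068660380=1204909218331 | T(21,14)=61068660380+14·6302524580=149304004500
i=22: T(22,10)=123272476465204+10·71187132291275=835143799377954 | T(22,11)=71187132291275+11·26826851689001=366282500870286 | T(22,12)=26826851689001+12·6833042030178=108823356051137 | T(22,13)=6833042030178+13·1204909218331=22496861868481 | T(22,14)=1204909218331+14·149304004500=3295165281331
i=23: T(23,11)=835143799377954+11·366282500870286=4864251308951100 | T(23,12)=366282500870286+12·108823356051137=1672162773483930 | T(23,13)=108823356051137+13·22496861868481=401282560341390 | T(23,14)=22496861868481+14·3295165281331=68629175807115
i=24: T(24,12)=4864251308951100+12·1672162773483930=24930204590758260 | T(24,13)=1672162773483930+13·401282560341390=6888836057922000 | T(24,14)=401282560341390+14·68629175807115=1362091021641000
Read S(24,12) = 24930204590758260, S(24,13) = 6888836057922000, S(24,14) = 1362091021641000.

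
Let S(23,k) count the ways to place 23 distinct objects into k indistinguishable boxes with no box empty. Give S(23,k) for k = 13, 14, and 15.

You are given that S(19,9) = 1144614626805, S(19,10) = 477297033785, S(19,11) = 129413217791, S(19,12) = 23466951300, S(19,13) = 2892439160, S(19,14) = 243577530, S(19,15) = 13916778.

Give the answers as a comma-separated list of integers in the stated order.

401282560341390, 68629175807115, 8479404429331

[20] T[20,10]:10*477297033785+1144614626805=5917584964655 · T[20,11]:11*129413217791+477297033785=1900842429486 · T[20,12]:12*23466951300+129413217791=411016633391 · T[20,13]:13*2892439160+23466951300=61068660380 · T[20,14]:14*243577530+2892439160=6302524580 · T[20,15]:15*13916778+243577530=452329200
[21] T[21,11]:11*1900842429486+5917584964655=26826851689001 · T[21,12]:12*411016633391+1900842429486=6833042030178 · T[21,13]:13*61068660380+411016633391=1204909218331 · T[21,14]:14*6302524580+61068660380=149304004500 · T[21,15]:15*452329200+6302524580=13087462580
[22] T[22,12]:12*6833042030178+26826851689001=108823356051137 · T[22,13]:13*1204909218331+6833042030178=22496861868481 · T[22,14]:14*149304004500+1204909218331=3295165281331 · T[22,15]:15*13087462580+149304004500=345615943200
[23] T[23,13]:13*22496861868481+108823356051137=401282560341390 · T[23,14]:14*3295165281331+22496861868481=68629175807115 · T[23,15]:15*345615943200+3295165281331=8479404429331
Read S(23,13) = 401282560341390, S(23,14) = 68629175807115, S(23,15) = 8479404429331.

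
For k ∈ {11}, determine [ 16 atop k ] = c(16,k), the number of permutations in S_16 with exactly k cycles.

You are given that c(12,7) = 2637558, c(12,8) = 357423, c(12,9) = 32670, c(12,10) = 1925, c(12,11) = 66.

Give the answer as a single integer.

r13: T_13,8=12×357423+2637558=6926634; T_13,9=12×32670+357423=749463; T_13,10=12×1925+32670=55770; T_13,11=12×66+1925=2717
r14: T_14,9=13×749463+6926634=16669653; T_14,10=13×55770+749463=1474473; T_14,11=13×2717+55770=91091
r15: T_15,10=14×1474473+16669653=37312275; T_15,11=14×91091+1474473=2749747
r16: T_16,11=15×2749747+37312275=78558480
Read c(16,11) = 78558480.

78558480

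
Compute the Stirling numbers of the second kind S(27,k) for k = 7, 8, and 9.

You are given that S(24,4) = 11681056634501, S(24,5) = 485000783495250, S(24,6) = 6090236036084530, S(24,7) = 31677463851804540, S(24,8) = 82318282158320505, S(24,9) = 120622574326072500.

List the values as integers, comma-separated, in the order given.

i=25: T(25,5)=11681056634501+5·485000783495250=2436684974110751 | T(25,6)=485000783495250+6·6090236036084530=37026417000002430 | T(25,7)=6090236036084530+7·31677463851804540=227832482998716310 | T(25,8)=31677463851804540+8·82318282158320505=690223721118368580 | T(25,9)=82318282158320505+9·120622574326072500=1167921451092973005
i=26: T(26,6)=2436684974110751+6·37026417000002430=224595186974125331 | T(26,7)=37026417000002430+7·227832482998716310=1631853797991016600 | T(26,8)=227832482998716310+8·690223721118368580=5749622251945664950 | T(26,9)=690223721118368580+9·1167921451092973005=11201516780955125625
i=27: T(27,7)=224595186974125331+7·1631853797991016600=11647571772911241531 | T(27,8)=1631853797991016600+8·5749622251945664950=47628831813556336200 | T(27,9)=5749622251945664950+9·11201516780955125625=106563273280541795575
Read S(27,7) = 11647571772911241531, S(27,8) = 47628831813556336200, S(27,9) = 106563273280541795575.

11647571772911241531, 47628831813556336200, 106563273280541795575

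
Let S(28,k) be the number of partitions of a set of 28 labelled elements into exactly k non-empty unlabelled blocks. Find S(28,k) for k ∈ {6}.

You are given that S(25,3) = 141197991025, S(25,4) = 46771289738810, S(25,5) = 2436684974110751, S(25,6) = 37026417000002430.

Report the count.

i=26: T(26,4)=141197991025+4·46771289738810=187226356946265 | T(26,5)=46771289738810+5·2436684974110751=12230196160292565 | T(26,6)=2436684974110751+6·37026417000002430=224595186974125331
i=27: T(27,5)=187226356946265+5·12230196160292565=61338207158409090 | T(27,6)=12230196160292565+6·224595186974125331=1359801318005044551
i=28: T(28,6)=61338207158409090+6·1359801318005044551=8220146115188676396
Read S(28,6) = 8220146115188676396.

8220146115188676396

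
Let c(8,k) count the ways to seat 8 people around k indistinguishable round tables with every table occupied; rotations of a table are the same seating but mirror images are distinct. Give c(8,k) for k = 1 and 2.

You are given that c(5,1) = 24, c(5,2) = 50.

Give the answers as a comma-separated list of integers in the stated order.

@6  (6,1):24·5+0→120, (6,2):50·5+24→274
@7  (7,1):120·6+0→720, (7,2):274·6+120→1764
@8  (8,1):720·7+0→5040, (8,2):1764·7+720→13068
Read c(8,1) = 5040, c(8,2) = 13068.

5040, 13068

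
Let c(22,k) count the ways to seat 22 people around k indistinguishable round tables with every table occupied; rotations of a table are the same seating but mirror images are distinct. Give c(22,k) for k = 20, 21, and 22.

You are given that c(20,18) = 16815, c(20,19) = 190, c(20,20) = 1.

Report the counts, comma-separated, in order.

25025, 231, 1

@21  (21,19):190·20+16815→20615, (21,20):1·20+190→210, (21,21):0·20+1→1
@22  (22,20):210·21+20615→25025, (22,21):1·21+210→231, (22,22):0·21+1→1
Read c(22,20) = 25025, c(22,21) = 231, c(22,22) = 1.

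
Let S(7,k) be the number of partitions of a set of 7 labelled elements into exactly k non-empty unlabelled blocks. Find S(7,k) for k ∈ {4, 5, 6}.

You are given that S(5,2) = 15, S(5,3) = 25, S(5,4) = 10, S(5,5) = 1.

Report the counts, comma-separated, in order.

row 6: T[6][3]=3·25+15=90  T[6][4]=4·10+25=65  T[6][5]=5·1+10=15  T[6][6]=6·0+1=1
row 7: T[7][4]=4·65+90=350  T[7][5]=5·15+65=140  T[7][6]=6·1+15=21
Read S(7,4) = 350, S(7,5) = 140, S(7,6) = 21.

350, 140, 21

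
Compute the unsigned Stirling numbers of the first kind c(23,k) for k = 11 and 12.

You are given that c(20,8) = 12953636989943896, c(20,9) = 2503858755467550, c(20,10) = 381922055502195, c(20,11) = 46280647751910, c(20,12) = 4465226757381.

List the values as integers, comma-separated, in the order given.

row 21: T[21][9]=20·2503858755467550+12953636989943896=63030812099294896  T[21][10]=20·381922055502195+2503858755467550=10142299865511450  T[21][11]=20·46280647751910+381922055502195=1307535010540395  T[21][12]=20·4465226757381+46280647751910=135585182899530
row 22: T[22][10]=21·10142299865511450+63030812099294896=276019109275035346  T[22][11]=21·1307535010540395+10142299865511450=37600535086859745  T[22][12]=21·135585182899530+1307535010540395=4154823851430525
row 23: T[23][11]=22·37600535086859745+276019109275035346=1103230881185949736  T[23][12]=22·4154823851430525+37600535086859745=129006659818331295
Read c(23,11) = 1103230881185949736, c(23,12) = 129006659818331295.

1103230881185949736, 129006659818331295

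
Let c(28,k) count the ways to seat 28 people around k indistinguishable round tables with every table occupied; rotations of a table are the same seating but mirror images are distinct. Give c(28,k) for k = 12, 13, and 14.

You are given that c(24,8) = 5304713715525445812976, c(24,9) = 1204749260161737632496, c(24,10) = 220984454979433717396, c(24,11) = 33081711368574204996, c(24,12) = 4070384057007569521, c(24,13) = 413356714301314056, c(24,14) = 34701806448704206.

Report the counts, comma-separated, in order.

4894196422205298253024980, 596287888163635369624650, 61445535102359115635655

i=25: T(25,9)=5304713715525445812976+24·1204749260161737632496=34218695959407148992880 | T(25,10)=1204749260161737632496+24·220984454979433717396=6508376179668146850000 | T(25,11)=220984454979433717396+24·33081711368574204996=1014945527825214637300 | T(25,12)=33081711368574204996+24·4070384057007569521=130770928736755873500 | T(25,13)=4070384057007569521+24·413356714301314056=13990945200239106865 | T(25,14)=413356714301314056+24·34701806448704206=1246200069070215000
i=26: T(26,10)=34218695959407148992880+25·6508376179668146850000=196928100451110820242880 | T(26,11)=6508376179668146850000+25·1014945527825214637300=31882014375298512782500 | T(26,12)=1014945527825214637300+25·130770928736755873500=4284218746244111474800 | T(26,13)=130770928736755873500+25·13990945200239106865=480544558742733545125 | T(26,14)=13990945200239106865+25·1246200069070215000=45145946926994481865
i=27: T(27,11)=196928100451110820242880+26·31882014375298512782500=1025860474208872152587880 | T(27,12)=31882014375298512782500+26·4284218746244111474800=143271701777645411127300 | T(27,13)=4284218746244111474800+26·480544558742733545125=16778377273555183648050 | T(27,14)=480544558742733545125+26·45145946926994481865=1654339178844590073615
i=28: T(28,12)=1025860474208872152587880+27·143271701777645411127300=4894196422205298253024980 | T(28,13)=143271701777645411127300+27·16778377273555183648050=596287888163635369624650 | T(28,14)=16778377273555183648050+27·1654339178844590073615=61445535102359115635655
Read c(28,12) = 4894196422205298253024980, c(28,13) = 596287888163635369624650, c(28,14) = 61445535102359115635655.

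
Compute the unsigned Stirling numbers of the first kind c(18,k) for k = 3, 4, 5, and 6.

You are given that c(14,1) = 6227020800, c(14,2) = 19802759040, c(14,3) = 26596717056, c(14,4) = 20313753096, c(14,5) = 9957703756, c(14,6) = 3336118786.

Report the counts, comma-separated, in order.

r15: T_15,1=14×6227020800+0=87178291200; T_15,2=14×19802759040+6227020800=283465647360; T_15,3=14×26596717056+19802759040=392156797824; T_15,4=14×20313753096+26596717056=310989260400; T_15,5=14×9957703756+20313753096=159721605680; T_15,6=14×3336118786+9957703756=56663366760
r16: T_16,1=15×87178291200+0=1307674368000; T_16,2=15×283465647360+87178291200=4339163001600; T_16,3=15×392156797824+283465647360=6165817614720; T_16,4=15×310989260400+392156797824=5056995703824; T_16,5=15×159721605680+310989260400=2706813345600; T_16,6=15×56663366760+159721605680=1009672107080
r17: T_17,2=16×4339163001600+1307674368000=70734282393600; T_17,3=16×6165817614720+4339163001600=102992244837120; T_17,4=16×5056995703824+6165817614720=87077748875904; T_17,5=16×2706813345600+5056995703824=48366009233424; T_17,6=16×1009672107080+2706813345600=18861567058880
r18: T_18,3=17×102992244837120+70734282393600=1821602444624640; T_18,4=17×87077748875904+102992244837120=1583313975727488; T_18,5=17×48366009233424+87077748875904=909299905844112; T_18,6=17×18861567058880+48366009233424=369012649234384
Read c(18,3) = 1821602444624640, c(18,4) = 1583313975727488, c(18,5) = 909299905844112, c(18,6) = 369012649234384.

1821602444624640, 1583313975727488, 909299905844112, 369012649234384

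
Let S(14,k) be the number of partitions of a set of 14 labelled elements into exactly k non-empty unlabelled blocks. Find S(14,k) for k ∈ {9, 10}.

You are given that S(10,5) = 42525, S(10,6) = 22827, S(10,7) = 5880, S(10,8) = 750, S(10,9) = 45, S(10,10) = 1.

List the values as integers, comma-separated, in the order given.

@11  (11,6):22827·6+42525→179487, (11,7):5880·7+22827→63987, (11,8):750·8+5880→11880, (11,9):45·9+750→1155, (11,10):1·10+45→55
@12  (12,7):63987·7+179487→627396, (12,8):11880·8+63987→159027, (12,9):1155·9+11880→22275, (12,10):55·10+1155→1705
@13  (13,8):159027·8+627396→1899612, (13,9):22275·9+159027→359502, (13,10):1705·10+22275→39325
@14  (14,9):359502·9+1899612→5135130, (14,10):39325·10+359502→752752
Read S(14,9) = 5135130, S(14,10) = 752752.

5135130, 752752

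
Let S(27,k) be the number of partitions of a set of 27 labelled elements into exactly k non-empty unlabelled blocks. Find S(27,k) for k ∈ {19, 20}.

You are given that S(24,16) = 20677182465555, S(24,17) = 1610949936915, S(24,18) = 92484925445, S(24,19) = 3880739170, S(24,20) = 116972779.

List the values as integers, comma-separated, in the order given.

229268487458010, 12246296312250

@25  (25,17):1610949936915·17+20677182465555→48063331393110, (25,18):92484925445·18+1610949936915→3275678594925, (25,19):3880739170·19+92484925445→166218969675, (25,20):116972779·20+3880739170→6220194750
@26  (26,18):3275678594925·18+48063331393110→107025546101760, (26,19):166218969675·19+3275678594925→6433839018750, (26,20):6220194750·20+166218969675→290622864675
@27  (27,19):6433839018750·19+107025546101760→229268487458010, (27,20):290622864675·20+6433839018750→12246296312250
Read S(27,19) = 229268487458010, S(27,20) = 12246296312250.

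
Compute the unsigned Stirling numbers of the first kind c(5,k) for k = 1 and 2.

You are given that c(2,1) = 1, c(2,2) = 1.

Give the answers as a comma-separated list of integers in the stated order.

r3: T_3,1=2×1+0=2; T_3,2=2×1+1=3
r4: T_4,1=3×2+0=6; T_4,2=3×3+2=11
r5: T_5,1=4×6+0=24; T_5,2=4×11+6=50
Read c(5,1) = 24, c(5,2) = 50.

24, 50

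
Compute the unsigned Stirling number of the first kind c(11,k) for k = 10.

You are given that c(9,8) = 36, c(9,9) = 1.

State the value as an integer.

55

row 10: T[10][9]=9·1+36=45  T[10][10]=9·0+1=1
row 11: T[11][10]=10·1+45=55
Read c(11,10) = 55.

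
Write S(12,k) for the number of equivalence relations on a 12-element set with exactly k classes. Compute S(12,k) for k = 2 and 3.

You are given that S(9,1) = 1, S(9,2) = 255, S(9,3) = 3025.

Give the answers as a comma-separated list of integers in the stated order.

2047, 86526

row 10: T[10][1]=1·1+0=1  T[10][2]=2·255+1=511  T[10][3]=3·3025+255=9330
row 11: T[11][1]=1·1+0=1  T[11][2]=2·511+1=1023  T[11][3]=3·9330+511=28501
row 12: T[12][2]=2·1023+1=2047  T[12][3]=3·28501+1023=86526
Read S(12,2) = 2047, S(12,3) = 86526.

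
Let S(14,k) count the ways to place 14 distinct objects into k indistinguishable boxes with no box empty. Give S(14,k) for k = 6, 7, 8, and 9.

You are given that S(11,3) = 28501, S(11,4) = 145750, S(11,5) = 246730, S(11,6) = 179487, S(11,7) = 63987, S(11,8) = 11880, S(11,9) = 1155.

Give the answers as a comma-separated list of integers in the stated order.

row 12: T[12][4]=4·145750+28501=611501  T[12][5]=5·246730+145750=1379400  T[12][6]=6·179487+246730=1323652  T[12][7]=7·63987+179487=627396  T[12][8]=8·11880+63987=159027  T[12][9]=9·1155+11880=22275
row 13: T[13][5]=5·1379400+611501=7508501  T[13][6]=6·1323652+1379400=9321312  T[13][7]=7·627396+1323652=5715424  T[13][8]=8·159027+627396=1899612  T[13][9]=9·22275+159027=359502
row 14: T[14][6]=6·9321312+7508501=63436373  T[14][7]=7·5715424+9321312=49329280  T[14][8]=8·1899612+5715424=20912320  T[14][9]=9·359502+1899612=5135130
Read S(14,6) = 63436373, S(14,7) = 49329280, S(14,8) = 20912320, S(14,9) = 5135130.

63436373, 49329280, 20912320, 5135130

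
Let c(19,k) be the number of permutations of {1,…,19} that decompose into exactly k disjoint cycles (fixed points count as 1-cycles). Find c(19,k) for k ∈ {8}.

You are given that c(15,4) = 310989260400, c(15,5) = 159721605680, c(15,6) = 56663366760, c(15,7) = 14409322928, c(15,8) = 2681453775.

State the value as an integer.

[16] T[16,5]:15*159721605680+310989260400=2706813345600 · T[16,6]:15*56663366760+159721605680=1009672107080 · T[16,7]:15*14409322928+56663366760=272803210680 · T[16,8]:15*2681453775+14409322928=54631129553
[17] T[17,6]:16*1009672107080+2706813345600=18861567058880 · T[17,7]:16*272803210680+1009672107080=5374523477960 · T[17,8]:16*54631129553+272803210680=1146901283528
[18] T[18,7]:17*5374523477960+18861567058880=110228466184200 · T[18,8]:17*1146901283528+5374523477960=24871845297936
[19] T[19,8]:18*24871845297936+110228466184200=557921681547048
Read c(19,8) = 557921681547048.

557921681547048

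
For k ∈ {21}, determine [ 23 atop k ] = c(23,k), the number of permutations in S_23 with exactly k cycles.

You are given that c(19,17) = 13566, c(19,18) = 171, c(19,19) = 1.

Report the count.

row 20: T[20][18]=19·171+13566=16815  T[20][19]=19·1+171=190  T[20][20]=19·0+1=1
row 21: T[21][19]=20·190+16815=20615  T[21][20]=20·1+190=210  T[21][21]=20·0+1=1
row 22: T[22][20]=21·210+20615=25025  T[22][21]=21·1+210=231
row 23: T[23][21]=22·231+25025=30107
Read c(23,21) = 30107.

30107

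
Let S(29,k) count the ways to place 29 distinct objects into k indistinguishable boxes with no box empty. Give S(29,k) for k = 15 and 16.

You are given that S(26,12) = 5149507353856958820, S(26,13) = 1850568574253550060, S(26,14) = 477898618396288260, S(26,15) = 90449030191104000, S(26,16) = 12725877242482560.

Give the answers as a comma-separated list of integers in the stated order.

689692892575539953400, 140694950355081071520

row 27: T[27][13]=13·1850568574253550060+5149507353856958820=29206898819153109600  T[27][14]=14·477898618396288260+1850568574253550060=8541149231801585700  T[27][15]=15·90449030191104000+477898618396288260=1834634071262848260  T[27][16]=16·12725877242482560+90449030191104000=294063066070824960
row 28: T[28][14]=14·8541149231801585700+29206898819153109600=148782988064375309400  T[28][15]=15·1834634071262848260+8541149231801585700=36060660300744309600  T[28][16]=16·294063066070824960+1834634071262848260=6539643128396047620
row 29: T[29][15]=15·36060660300744309600+148782988064375309400=689692892575539953400  T[29][16]=16·6539643128396047620+36060660300744309600=140694950355081071520
Read S(29,15) = 689692892575539953400, S(29,16) = 140694950355081071520.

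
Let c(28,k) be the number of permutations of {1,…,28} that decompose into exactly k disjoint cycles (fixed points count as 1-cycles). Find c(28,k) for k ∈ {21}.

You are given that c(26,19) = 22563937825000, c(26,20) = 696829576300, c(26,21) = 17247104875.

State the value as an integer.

71603372991150

@27  (27,20):696829576300·26+22563937825000→40681506808800, (27,21):17247104875·26+696829576300→1145254303050
@28  (28,21):1145254303050·27+40681506808800→71603372991150
Read c(28,21) = 71603372991150.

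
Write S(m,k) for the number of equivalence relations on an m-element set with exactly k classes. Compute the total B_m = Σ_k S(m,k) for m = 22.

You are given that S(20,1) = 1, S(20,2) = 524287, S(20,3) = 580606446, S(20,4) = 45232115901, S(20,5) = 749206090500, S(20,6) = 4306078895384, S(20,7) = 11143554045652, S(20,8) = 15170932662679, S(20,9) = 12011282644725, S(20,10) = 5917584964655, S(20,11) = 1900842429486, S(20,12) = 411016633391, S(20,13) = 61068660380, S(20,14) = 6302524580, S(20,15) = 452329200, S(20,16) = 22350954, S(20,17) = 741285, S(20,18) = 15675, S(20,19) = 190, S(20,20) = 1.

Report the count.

@21  (21,1):1·1+0→1, (21,2):524287·2+1→1048575, (21,3):580606446·3+524287→1742343625, (21,4):45232115901·4+580606446→181509070050, (21,5):749206090500·5+45232115901→3791262568401, (21,6):4306078895384·6+749206090500→26585679462804, (21,7):11143554045652·7+4306078895384→82310957214948, (21,8):15170932662679·8+11143554045652→132511015347084, (21,9):12011282644725·9+15170932662679→123272476465204, (21,10):5917584964655·10+12011282644725→71187132291275, (21,11):1900842429486·11+5917584964655→26826851689001, (21,12):411016633391·12+1900842429486→6833042030178, (21,13):61068660380·13+411016633391→1204909218331, (21,14):6302524580·14+61068660380→149304004500, (21,15):452329200·15+6302524580→13087462580, (21,16):22350954·16+452329200→809944464, (21,17):741285·17+22350954→34952799, (21,18):15675·18+741285→1023435, (21,19):190·19+15675→19285, (21,20):1·20+190→210, (21,21):0·21+1→1
@22  (22,1):1·1+0→1, (22,2):1048575·2+1→2097151, (22,3):1742343625·3+1048575→5228079450, (22,4):181509070050·4+1742343625→727778623825, (22,5):3791262568401·5+181509070050→19137821912055, (22,6):26585679462804·6+3791262568401→163305339345225, (22,7):82310957214948·7+26585679462804→602762379967440, (22,8):132511015347084·8+82310957214948→1142399079991620, (22,9):123272476465204·9+132511015347084→1241963303533920, (22,10):71187132291275·10+123272476465204→835143799377954, (22,11):26826851689001·11+71187132291275→366282500870286, (22,12):6833042030178·12+26826851689001→108823356051137, (22,13):1204909218331·13+6833042030178→22496861868481, (22,14):149304004500·14+1204909218331→3295165281331, (22,15):13087462580·15+149304004500→345615943200, (22,16):809944464·16+13087462580→26046574004, (22,17):34952799·17+809944464→1404142047, (22,18):1023435·18+34952799→53374629, (22,19):19285·19+1023435→1389850, (22,20):210·20+19285→23485, (22,21):1·21+210→231, (22,22):0·22+1→1
B_22 = ΣS(22,k) = 1+2097151+5228079450+727778623825+19137821912055+163305339345225+602762379967440+1142399079991620+1241963303533920+835143799377954+366282500870286+108823356051137+22496861868481+3295165281331+345615943200+26046574004+1404142047+53374629+1389850+23485+231+1 = 4506715738447323

4506715738447323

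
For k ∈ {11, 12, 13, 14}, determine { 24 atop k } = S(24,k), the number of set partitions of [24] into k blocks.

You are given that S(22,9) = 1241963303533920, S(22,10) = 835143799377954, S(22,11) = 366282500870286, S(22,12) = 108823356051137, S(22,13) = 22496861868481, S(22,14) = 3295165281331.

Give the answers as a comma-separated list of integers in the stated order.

row 23: T[23][10]=10·835143799377954+1241963303533920=9593401297313460  T[23][11]=11·366282500870286+835143799377954=4864251308951100  T[23][12]=12·108823356051137+366282500870286=1672162773483930  T[23][13]=13·22496861868481+108823356051137=401282560341390  T[23][14]=14·3295165281331+22496861868481=68629175807115
row 24: T[24][11]=11·4864251308951100+9593401297313460=63100165695775560  T[24][12]=12·1672162773483930+4864251308951100=24930204590758260  T[24][13]=13·401282560341390+1672162773483930=6888836057922000  T[24][14]=14·68629175807115+401282560341390=1362091021641000
Read S(24,11) = 63100165695775560, S(24,12) = 24930204590758260, S(24,13) = 6888836057922000, S(24,14) = 1362091021641000.

63100165695775560, 24930204590758260, 6888836057922000, 1362091021641000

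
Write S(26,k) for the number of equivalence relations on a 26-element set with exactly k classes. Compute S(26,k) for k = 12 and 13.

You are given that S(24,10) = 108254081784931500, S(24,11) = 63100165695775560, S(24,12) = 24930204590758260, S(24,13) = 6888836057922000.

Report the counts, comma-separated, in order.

5149507353856958820, 1850568574253550060

[25] T[25,11]:11*63100165695775560+108254081784931500=802355904438462660 · T[25,12]:12*24930204590758260+63100165695775560=362262620784874680 · T[25,13]:13*6888836057922000+24930204590758260=114485073343744260
[26] T[26,12]:12*362262620784874680+802355904438462660=5149507353856958820 · T[26,13]:13*114485073343744260+362262620784874680=1850568574253550060
Read S(26,12) = 5149507353856958820, S(26,13) = 1850568574253550060.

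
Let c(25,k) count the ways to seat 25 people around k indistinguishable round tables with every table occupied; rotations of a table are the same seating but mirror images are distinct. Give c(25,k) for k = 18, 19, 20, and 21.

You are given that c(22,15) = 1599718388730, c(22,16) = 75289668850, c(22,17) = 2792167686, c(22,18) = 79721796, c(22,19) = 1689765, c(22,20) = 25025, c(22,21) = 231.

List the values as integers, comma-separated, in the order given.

12191224980000, 414908513800, 11276842500, 238810495

r23: T_23,16=22×75289668850+1599718388730=3256091103430; T_23,17=22×2792167686+75289668850=136717357942; T_23,18=22×79721796+2792167686=4546047198; T_23,19=22×1689765+79721796=116896626; T_23,20=22×25025+1689765=2240315; T_23,21=22×231+25025=30107
r24: T_24,17=23×136717357942+3256091103430=6400590336096; T_24,18=23×4546047198+136717357942=241276443496; T_24,19=23×116896626+4546047198=7234669596; T_24,20=23×2240315+116896626=168423871; T_24,21=23×30107+2240315=2932776
r25: T_25,18=24×241276443496+6400590336096=12191224980000; T_25,19=24×7234669596+241276443496=414908513800; T_25,20=24×168423871+7234669596=11276842500; T_25,21=24×2932776+168423871=238810495
Read c(25,18) = 12191224980000, c(25,19) = 414908513800, c(25,20) = 11276842500, c(25,21) = 238810495.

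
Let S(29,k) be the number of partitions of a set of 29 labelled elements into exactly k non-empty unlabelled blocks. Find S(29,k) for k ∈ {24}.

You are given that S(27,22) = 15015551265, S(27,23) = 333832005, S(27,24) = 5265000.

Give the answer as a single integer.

33738295500

r28: T_28,23=23×333832005+15015551265=22693687380; T_28,24=24×5265000+333832005=460192005
r29: T_29,24=24×460192005+22693687380=33738295500
Read S(29,24) = 33738295500.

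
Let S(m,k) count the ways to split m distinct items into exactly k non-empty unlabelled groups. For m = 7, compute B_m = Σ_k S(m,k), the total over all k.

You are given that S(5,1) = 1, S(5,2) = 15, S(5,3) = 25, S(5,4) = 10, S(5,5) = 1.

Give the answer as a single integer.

@6  (6,1):1·1+0→1, (6,2):15·2+1→31, (6,3):25·3+15→90, (6,4):10·4+25→65, (6,5):1·5+10→15, (6,6):0·6+1→1
@7  (7,1):1·1+0→1, (7,2):31·2+1→63, (7,3):90·3+31→301, (7,4):65·4+90→350, (7,5):15·5+65→140, (7,6):1·6+15→21, (7,7):0·7+1→1
B_7 = ΣS(7,k) = 1+63+301+350+140+21+1 = 877

877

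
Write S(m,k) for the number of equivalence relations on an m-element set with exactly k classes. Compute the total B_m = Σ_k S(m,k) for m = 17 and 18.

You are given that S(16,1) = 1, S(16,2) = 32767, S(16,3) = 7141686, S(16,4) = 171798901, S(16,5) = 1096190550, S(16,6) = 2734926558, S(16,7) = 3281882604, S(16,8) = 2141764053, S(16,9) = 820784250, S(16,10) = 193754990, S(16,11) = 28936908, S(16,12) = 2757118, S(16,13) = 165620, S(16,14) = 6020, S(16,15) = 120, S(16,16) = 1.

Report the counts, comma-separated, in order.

82864869804, 682076806159

row 17: T[17][1]=1·1+0=1  T[17][2]=2·32767+1=65535  T[17][3]=3·7141686+32767=21457825  T[17][4]=4·171798901+7141686=694337290  T[17][5]=5·1096190550+171798901=5652751651  T[17][6]=6·2734926558+1096190550=17505749898  T[17][7]=7·3281882604+2734926558=25708104786  T[17][8]=8·2141764053+3281882604=20415995028  T[17][9]=9·820784250+2141764053=9528822303  T[17][10]=10·193754990+820784250=2758334150  T[17][11]=11·28936908+193754990=512060978  T[17][12]=12·2757118+28936908=62022324  T[17][13]=13·165620+2757118=4910178  T[17][14]=14·6020+165620=249900  T[17][15]=15·120+6020=7820  T[17][16]=16·1+120=136  T[17][17]=17·0+1=1
row 18: T[18][1]=1·1+0=1  T[18][2]=2·65535+1=131071  T[18][3]=3·21457825+65535=64439010  T[18][4]=4·694337290+21457825=2798806985  T[18][5]=5·5652751651+694337290=28958095545  T[18][6]=6·17505749898+5652751651=110687251039  T[18][7]=7·25708104786+17505749898=197462483400  T[18][8]=8·20415995028+25708104786=189036065010  T[18][9]=9·9528822303+20415995028=106175395755  T[18][10]=10·2758334150+9528822303=37112163803  T[18][11]=11·512060978+2758334150=8391004908  T[18][12]=12·62022324+512060978=1256328866  T[18][13]=13·4910178+62022324=125854638  T[18][14]=14·249900+4910178=8408778  T[18][15]=15·7820+249900=367200  T[18][16]=16·136+7820=9996  T[18][17]=17·1+136=153  T[18][18]=18·0+1=1
B_17 = ΣS(17,k) = 1+65535+21457825+694337290+5652751651+17505749898+25708104786+20415995028+9528822303+2758334150+512060978+62022324+4910178+249900+7820+136+1 = 82864869804
B_18 = ΣS(18,k) = 1+131071+64439010+2798806985+28958095545+110687251039+197462483400+189036065010+106175395755+37112163803+8391004908+1256328866+125854638+8408778+367200+9996+153+1 = 682076806159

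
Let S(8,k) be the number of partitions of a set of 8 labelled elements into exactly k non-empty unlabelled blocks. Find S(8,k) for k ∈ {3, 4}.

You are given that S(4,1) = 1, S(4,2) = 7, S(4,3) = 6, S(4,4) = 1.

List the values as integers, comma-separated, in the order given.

row 5: T[5][1]=1·1+0=1  T[5][2]=2·7+1=15  T[5][3]=3·6+7=25  T[5][4]=4·1+6=10
row 6: T[6][1]=1·1+0=1  T[6][2]=2·15+1=31  T[6][3]=3·25+15=90  T[6][4]=4·10+25=65
row 7: T[7][2]=2·31+1=63  T[7][3]=3·90+31=301  T[7][4]=4·65+90=350
row 8: T[8][3]=3·301+63=966  T[8][4]=4·350+301=1701
Read S(8,3) = 966, S(8,4) = 1701.

966, 1701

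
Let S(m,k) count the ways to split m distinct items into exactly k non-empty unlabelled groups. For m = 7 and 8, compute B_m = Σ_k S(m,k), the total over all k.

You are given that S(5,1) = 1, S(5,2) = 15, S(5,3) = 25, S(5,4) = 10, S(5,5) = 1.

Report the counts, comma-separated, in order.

877, 4140

i=6: T(6,1)=0+1·1=1 | T(6,2)=1+2·15=31 | T(6,3)=15+3·25=90 | T(6,4)=25+4·10=65 | T(6,5)=10+5·1=15 | T(6,6)=1+6·0=1
i=7: T(7,1)=0+1·1=1 | T(7,2)=1+2·31=63 | T(7,3)=31+3·90=301 | T(7,4)=90+4·65=350 | T(7,5)=65+5·15=140 | T(7,6)=15+6·1=21 | T(7,7)=1+7·0=1
i=8: T(8,1)=0+1·1=1 | T(8,2)=1+2·63=127 | T(8,3)=63+3·301=966 | T(8,4)=301+4·350=1701 | T(8,5)=350+5·140=1050 | T(8,6)=140+6·21=266 | T(8,7)=21+7·1=28 | T(8,8)=1+8·0=1
B_7 = ΣS(7,k) = 1+63+301+350+140+21+1 = 877
B_8 = ΣS(8,k) = 1+127+966+1701+1050+266+28+1 = 4140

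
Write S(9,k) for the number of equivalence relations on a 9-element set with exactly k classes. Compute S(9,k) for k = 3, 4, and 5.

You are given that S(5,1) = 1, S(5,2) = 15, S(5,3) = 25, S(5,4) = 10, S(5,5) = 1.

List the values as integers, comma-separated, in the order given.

3025, 7770, 6951

[6] T[6,1]:1*1+0=1 · T[6,2]:2*15+1=31 · T[6,3]:3*25+15=90 · T[6,4]:4*10+25=65 · T[6,5]:5*1+10=15
[7] T[7,1]:1*1+0=1 · T[7,2]:2*31+1=63 · T[7,3]:3*90+31=301 · T[7,4]:4*65+90=350 · T[7,5]:5*15+65=140
[8] T[8,2]:2*63+1=127 · T[8,3]:3*301+63=966 · T[8,4]:4*350+301=1701 · T[8,5]:5*140+350=1050
[9] T[9,3]:3*966+127=3025 · T[9,4]:4*1701+966=7770 · T[9,5]:5*1050+1701=6951
Read S(9,3) = 3025, S(9,4) = 7770, S(9,5) = 6951.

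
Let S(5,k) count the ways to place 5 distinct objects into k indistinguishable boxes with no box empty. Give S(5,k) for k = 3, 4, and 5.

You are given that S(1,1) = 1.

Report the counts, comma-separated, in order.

25, 10, 1

row 2: T[2][1]=1·1+0=1  T[2][2]=2·0+1=1
row 3: T[3][1]=1·1+0=1  T[3][2]=2·1+1=3  T[3][3]=3·0+1=1
row 4: T[4][2]=2·3+1=7  T[4][3]=3·1+3=6  T[4][4]=4·0+1=1
row 5: T[5][3]=3·6+7=25  T[5][4]=4·1+6=10  T[5][5]=5·0+1=1
Read S(5,3) = 25, S(5,4) = 10, S(5,5) = 1.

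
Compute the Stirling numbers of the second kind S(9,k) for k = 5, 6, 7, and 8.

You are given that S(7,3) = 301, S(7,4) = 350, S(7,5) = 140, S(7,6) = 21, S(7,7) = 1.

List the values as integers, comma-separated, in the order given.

6951, 2646, 462, 36

[8] T[8,4]:4*350+301=1701 · T[8,5]:5*140+350=1050 · T[8,6]:6*21+140=266 · T[8,7]:7*1+21=28 · T[8,8]:8*0+1=1
[9] T[9,5]:5*1050+1701=6951 · T[9,6]:6*266+1050=2646 · T[9,7]:7*28+266=462 · T[9,8]:8*1+28=36
Read S(9,5) = 6951, S(9,6) = 2646, S(9,7) = 462, S(9,8) = 36.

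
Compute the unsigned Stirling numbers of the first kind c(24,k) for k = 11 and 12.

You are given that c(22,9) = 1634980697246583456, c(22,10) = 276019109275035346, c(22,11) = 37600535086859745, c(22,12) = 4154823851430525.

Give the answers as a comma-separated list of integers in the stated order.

33081711368574204996, 4070384057007569521

i=23: T(23,10)=1634980697246583456+22·276019109275035346=7707401101297361068 | T(23,11)=276019109275035346+22·37600535086859745=1103230881185949736 | T(23,12)=37600535086859745+22·4154823851430525=129006659818331295
i=24: T(24,11)=7707401101297361068+23·1103230881185949736=33081711368574204996 | T(24,12)=1103230881185949736+23·129006659818331295=4070384057007569521
Read c(24,11) = 33081711368574204996, c(24,12) = 4070384057007569521.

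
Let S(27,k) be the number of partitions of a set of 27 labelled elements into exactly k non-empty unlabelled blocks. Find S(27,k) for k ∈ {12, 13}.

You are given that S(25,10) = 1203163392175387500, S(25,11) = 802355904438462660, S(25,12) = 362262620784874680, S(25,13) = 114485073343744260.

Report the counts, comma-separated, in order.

r26: T_26,11=11×802355904438462660+1203163392175387500=10029078340998476760; T_26,12=12×362262620784874680+802355904438462660=5149507353856958820; T_26,13=13×114485073343744260+362262620784874680=1850568574253550060
r27: T_27,12=12×5149507353856958820+10029078340998476760=71823166587281982600; T_27,13=13×1850568574253550060+5149507353856958820=29206898819153109600
Read S(27,12) = 71823166587281982600, S(27,13) = 29206898819153109600.

71823166587281982600, 29206898819153109600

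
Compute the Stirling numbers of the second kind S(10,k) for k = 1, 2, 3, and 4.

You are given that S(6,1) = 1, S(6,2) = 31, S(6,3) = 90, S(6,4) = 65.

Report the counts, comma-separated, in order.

1, 511, 9330, 34105

[7] T[7,1]:1*1+0=1 · T[7,2]:2*31+1=63 · T[7,3]:3*90+31=301 · T[7,4]:4*65+90=350
[8] T[8,1]:1*1+0=1 · T[8,2]:2*63+1=127 · T[8,3]:3*301+63=966 · T[8,4]:4*350+301=1701
[9] T[9,1]:1*1+0=1 · T[9,2]:2*127+1=255 · T[9,3]:3*966+127=3025 · T[9,4]:4*1701+966=7770
[10] T[10,1]:1*1+0=1 · T[10,2]:2*255+1=511 · T[10,3]:3*3025+255=9330 · T[10,4]:4*7770+3025=34105
Read S(10,1) = 1, S(10,2) = 511, S(10,3) = 9330, S(10,4) = 34105.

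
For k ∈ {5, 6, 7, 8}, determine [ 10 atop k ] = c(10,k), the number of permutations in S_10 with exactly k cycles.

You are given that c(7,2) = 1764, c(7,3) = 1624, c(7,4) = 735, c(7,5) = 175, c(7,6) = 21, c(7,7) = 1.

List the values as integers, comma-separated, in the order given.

269325, 63273, 9450, 870

row 8: T[8][3]=7·1624+1764=13132  T[8][4]=7·735+1624=6769  T[8][5]=7·175+735=1960  T[8][6]=7·21+175=322  T[8][7]=7·1+21=28  T[8][8]=7·0+1=1
row 9: T[9][4]=8·6769+13132=67284  T[9][5]=8·1960+6769=22449  T[9][6]=8·322+1960=4536  T[9][7]=8·28+322=546  T[9][8]=8·1+28=36
row 10: T[10][5]=9·22449+67284=269325  T[10][6]=9·4536+22449=63273  T[10][7]=9·546+4536=9450  T[10][8]=9·36+546=870
Read c(10,5) = 269325, c(10,6) = 63273, c(10,7) = 9450, c(10,8) = 870.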